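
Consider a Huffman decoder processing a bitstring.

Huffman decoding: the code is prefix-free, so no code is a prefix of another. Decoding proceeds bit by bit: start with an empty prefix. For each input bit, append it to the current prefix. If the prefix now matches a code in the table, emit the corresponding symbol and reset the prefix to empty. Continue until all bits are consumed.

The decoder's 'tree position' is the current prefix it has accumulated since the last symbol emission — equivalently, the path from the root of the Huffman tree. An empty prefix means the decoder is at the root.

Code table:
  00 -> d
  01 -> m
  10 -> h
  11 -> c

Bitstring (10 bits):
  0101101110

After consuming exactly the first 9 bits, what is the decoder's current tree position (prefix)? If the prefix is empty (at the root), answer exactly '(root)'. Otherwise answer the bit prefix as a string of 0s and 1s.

Bit 0: prefix='0' (no match yet)
Bit 1: prefix='01' -> emit 'm', reset
Bit 2: prefix='0' (no match yet)
Bit 3: prefix='01' -> emit 'm', reset
Bit 4: prefix='1' (no match yet)
Bit 5: prefix='10' -> emit 'h', reset
Bit 6: prefix='1' (no match yet)
Bit 7: prefix='11' -> emit 'c', reset
Bit 8: prefix='1' (no match yet)

Answer: 1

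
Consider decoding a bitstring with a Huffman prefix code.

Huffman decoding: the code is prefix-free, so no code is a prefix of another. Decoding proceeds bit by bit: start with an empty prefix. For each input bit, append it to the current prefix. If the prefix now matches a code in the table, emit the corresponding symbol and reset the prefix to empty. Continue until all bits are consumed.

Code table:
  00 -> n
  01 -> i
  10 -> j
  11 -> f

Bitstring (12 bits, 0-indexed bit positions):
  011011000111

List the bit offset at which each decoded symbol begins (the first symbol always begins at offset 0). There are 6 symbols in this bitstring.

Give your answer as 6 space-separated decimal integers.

Answer: 0 2 4 6 8 10

Derivation:
Bit 0: prefix='0' (no match yet)
Bit 1: prefix='01' -> emit 'i', reset
Bit 2: prefix='1' (no match yet)
Bit 3: prefix='10' -> emit 'j', reset
Bit 4: prefix='1' (no match yet)
Bit 5: prefix='11' -> emit 'f', reset
Bit 6: prefix='0' (no match yet)
Bit 7: prefix='00' -> emit 'n', reset
Bit 8: prefix='0' (no match yet)
Bit 9: prefix='01' -> emit 'i', reset
Bit 10: prefix='1' (no match yet)
Bit 11: prefix='11' -> emit 'f', reset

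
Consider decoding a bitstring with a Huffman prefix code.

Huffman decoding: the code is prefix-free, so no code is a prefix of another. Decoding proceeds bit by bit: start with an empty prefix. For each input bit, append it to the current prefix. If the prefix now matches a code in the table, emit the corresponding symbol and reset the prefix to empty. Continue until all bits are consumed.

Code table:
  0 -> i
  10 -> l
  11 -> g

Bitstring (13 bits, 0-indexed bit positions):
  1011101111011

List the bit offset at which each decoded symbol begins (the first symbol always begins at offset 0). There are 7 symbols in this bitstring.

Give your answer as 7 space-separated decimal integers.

Answer: 0 2 4 6 8 10 11

Derivation:
Bit 0: prefix='1' (no match yet)
Bit 1: prefix='10' -> emit 'l', reset
Bit 2: prefix='1' (no match yet)
Bit 3: prefix='11' -> emit 'g', reset
Bit 4: prefix='1' (no match yet)
Bit 5: prefix='10' -> emit 'l', reset
Bit 6: prefix='1' (no match yet)
Bit 7: prefix='11' -> emit 'g', reset
Bit 8: prefix='1' (no match yet)
Bit 9: prefix='11' -> emit 'g', reset
Bit 10: prefix='0' -> emit 'i', reset
Bit 11: prefix='1' (no match yet)
Bit 12: prefix='11' -> emit 'g', reset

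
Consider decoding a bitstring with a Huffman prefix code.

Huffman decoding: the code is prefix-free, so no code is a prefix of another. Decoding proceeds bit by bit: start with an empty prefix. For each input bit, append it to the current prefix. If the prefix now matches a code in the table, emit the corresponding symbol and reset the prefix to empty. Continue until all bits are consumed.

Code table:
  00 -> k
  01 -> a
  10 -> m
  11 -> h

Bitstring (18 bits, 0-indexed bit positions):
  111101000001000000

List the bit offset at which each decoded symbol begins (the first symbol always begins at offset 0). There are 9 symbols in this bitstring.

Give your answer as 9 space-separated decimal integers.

Bit 0: prefix='1' (no match yet)
Bit 1: prefix='11' -> emit 'h', reset
Bit 2: prefix='1' (no match yet)
Bit 3: prefix='11' -> emit 'h', reset
Bit 4: prefix='0' (no match yet)
Bit 5: prefix='01' -> emit 'a', reset
Bit 6: prefix='0' (no match yet)
Bit 7: prefix='00' -> emit 'k', reset
Bit 8: prefix='0' (no match yet)
Bit 9: prefix='00' -> emit 'k', reset
Bit 10: prefix='0' (no match yet)
Bit 11: prefix='01' -> emit 'a', reset
Bit 12: prefix='0' (no match yet)
Bit 13: prefix='00' -> emit 'k', reset
Bit 14: prefix='0' (no match yet)
Bit 15: prefix='00' -> emit 'k', reset
Bit 16: prefix='0' (no match yet)
Bit 17: prefix='00' -> emit 'k', reset

Answer: 0 2 4 6 8 10 12 14 16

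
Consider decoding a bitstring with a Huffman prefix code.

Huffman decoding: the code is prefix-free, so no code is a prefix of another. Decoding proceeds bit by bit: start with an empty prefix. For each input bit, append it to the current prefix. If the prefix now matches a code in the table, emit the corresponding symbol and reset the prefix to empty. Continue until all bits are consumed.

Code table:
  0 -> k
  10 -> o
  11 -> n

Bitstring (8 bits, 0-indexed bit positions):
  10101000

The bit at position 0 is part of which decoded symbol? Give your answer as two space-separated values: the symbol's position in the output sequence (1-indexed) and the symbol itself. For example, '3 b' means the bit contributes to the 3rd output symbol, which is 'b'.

Answer: 1 o

Derivation:
Bit 0: prefix='1' (no match yet)
Bit 1: prefix='10' -> emit 'o', reset
Bit 2: prefix='1' (no match yet)
Bit 3: prefix='10' -> emit 'o', reset
Bit 4: prefix='1' (no match yet)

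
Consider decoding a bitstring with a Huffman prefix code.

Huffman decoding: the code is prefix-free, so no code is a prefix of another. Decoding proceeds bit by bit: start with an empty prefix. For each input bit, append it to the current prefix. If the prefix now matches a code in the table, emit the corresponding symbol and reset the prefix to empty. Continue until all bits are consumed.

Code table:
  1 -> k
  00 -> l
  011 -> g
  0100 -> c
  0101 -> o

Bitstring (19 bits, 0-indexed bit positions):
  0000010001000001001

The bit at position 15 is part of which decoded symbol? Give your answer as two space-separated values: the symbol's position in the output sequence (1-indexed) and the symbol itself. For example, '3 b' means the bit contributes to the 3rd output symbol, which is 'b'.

Answer: 6 c

Derivation:
Bit 0: prefix='0' (no match yet)
Bit 1: prefix='00' -> emit 'l', reset
Bit 2: prefix='0' (no match yet)
Bit 3: prefix='00' -> emit 'l', reset
Bit 4: prefix='0' (no match yet)
Bit 5: prefix='01' (no match yet)
Bit 6: prefix='010' (no match yet)
Bit 7: prefix='0100' -> emit 'c', reset
Bit 8: prefix='0' (no match yet)
Bit 9: prefix='01' (no match yet)
Bit 10: prefix='010' (no match yet)
Bit 11: prefix='0100' -> emit 'c', reset
Bit 12: prefix='0' (no match yet)
Bit 13: prefix='00' -> emit 'l', reset
Bit 14: prefix='0' (no match yet)
Bit 15: prefix='01' (no match yet)
Bit 16: prefix='010' (no match yet)
Bit 17: prefix='0100' -> emit 'c', reset
Bit 18: prefix='1' -> emit 'k', reset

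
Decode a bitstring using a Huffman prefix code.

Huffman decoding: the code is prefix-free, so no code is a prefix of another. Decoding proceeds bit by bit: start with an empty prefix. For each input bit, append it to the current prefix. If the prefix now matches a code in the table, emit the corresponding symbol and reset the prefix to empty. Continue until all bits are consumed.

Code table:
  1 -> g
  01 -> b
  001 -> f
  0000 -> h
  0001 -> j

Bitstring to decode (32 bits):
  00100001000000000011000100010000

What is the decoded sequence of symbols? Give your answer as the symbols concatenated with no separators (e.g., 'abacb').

Bit 0: prefix='0' (no match yet)
Bit 1: prefix='00' (no match yet)
Bit 2: prefix='001' -> emit 'f', reset
Bit 3: prefix='0' (no match yet)
Bit 4: prefix='00' (no match yet)
Bit 5: prefix='000' (no match yet)
Bit 6: prefix='0000' -> emit 'h', reset
Bit 7: prefix='1' -> emit 'g', reset
Bit 8: prefix='0' (no match yet)
Bit 9: prefix='00' (no match yet)
Bit 10: prefix='000' (no match yet)
Bit 11: prefix='0000' -> emit 'h', reset
Bit 12: prefix='0' (no match yet)
Bit 13: prefix='00' (no match yet)
Bit 14: prefix='000' (no match yet)
Bit 15: prefix='0000' -> emit 'h', reset
Bit 16: prefix='0' (no match yet)
Bit 17: prefix='00' (no match yet)
Bit 18: prefix='001' -> emit 'f', reset
Bit 19: prefix='1' -> emit 'g', reset
Bit 20: prefix='0' (no match yet)
Bit 21: prefix='00' (no match yet)
Bit 22: prefix='000' (no match yet)
Bit 23: prefix='0001' -> emit 'j', reset
Bit 24: prefix='0' (no match yet)
Bit 25: prefix='00' (no match yet)
Bit 26: prefix='000' (no match yet)
Bit 27: prefix='0001' -> emit 'j', reset
Bit 28: prefix='0' (no match yet)
Bit 29: prefix='00' (no match yet)
Bit 30: prefix='000' (no match yet)
Bit 31: prefix='0000' -> emit 'h', reset

Answer: fhghhfgjjh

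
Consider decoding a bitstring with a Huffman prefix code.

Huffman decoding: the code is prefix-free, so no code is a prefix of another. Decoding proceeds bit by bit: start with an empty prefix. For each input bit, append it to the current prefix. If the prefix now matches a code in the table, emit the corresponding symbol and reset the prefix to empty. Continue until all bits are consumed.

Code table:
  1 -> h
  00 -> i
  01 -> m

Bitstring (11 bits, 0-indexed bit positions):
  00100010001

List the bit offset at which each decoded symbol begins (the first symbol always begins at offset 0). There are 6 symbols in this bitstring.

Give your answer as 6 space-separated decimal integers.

Answer: 0 2 3 5 7 9

Derivation:
Bit 0: prefix='0' (no match yet)
Bit 1: prefix='00' -> emit 'i', reset
Bit 2: prefix='1' -> emit 'h', reset
Bit 3: prefix='0' (no match yet)
Bit 4: prefix='00' -> emit 'i', reset
Bit 5: prefix='0' (no match yet)
Bit 6: prefix='01' -> emit 'm', reset
Bit 7: prefix='0' (no match yet)
Bit 8: prefix='00' -> emit 'i', reset
Bit 9: prefix='0' (no match yet)
Bit 10: prefix='01' -> emit 'm', reset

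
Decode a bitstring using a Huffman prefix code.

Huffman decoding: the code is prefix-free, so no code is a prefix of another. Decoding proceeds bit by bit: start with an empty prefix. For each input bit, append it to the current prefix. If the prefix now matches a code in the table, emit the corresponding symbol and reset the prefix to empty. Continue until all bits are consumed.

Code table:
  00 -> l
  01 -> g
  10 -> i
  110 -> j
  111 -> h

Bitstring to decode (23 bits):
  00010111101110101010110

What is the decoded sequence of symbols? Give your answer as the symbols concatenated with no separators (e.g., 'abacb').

Bit 0: prefix='0' (no match yet)
Bit 1: prefix='00' -> emit 'l', reset
Bit 2: prefix='0' (no match yet)
Bit 3: prefix='01' -> emit 'g', reset
Bit 4: prefix='0' (no match yet)
Bit 5: prefix='01' -> emit 'g', reset
Bit 6: prefix='1' (no match yet)
Bit 7: prefix='11' (no match yet)
Bit 8: prefix='111' -> emit 'h', reset
Bit 9: prefix='0' (no match yet)
Bit 10: prefix='01' -> emit 'g', reset
Bit 11: prefix='1' (no match yet)
Bit 12: prefix='11' (no match yet)
Bit 13: prefix='110' -> emit 'j', reset
Bit 14: prefix='1' (no match yet)
Bit 15: prefix='10' -> emit 'i', reset
Bit 16: prefix='1' (no match yet)
Bit 17: prefix='10' -> emit 'i', reset
Bit 18: prefix='1' (no match yet)
Bit 19: prefix='10' -> emit 'i', reset
Bit 20: prefix='1' (no match yet)
Bit 21: prefix='11' (no match yet)
Bit 22: prefix='110' -> emit 'j', reset

Answer: lgghgjiiij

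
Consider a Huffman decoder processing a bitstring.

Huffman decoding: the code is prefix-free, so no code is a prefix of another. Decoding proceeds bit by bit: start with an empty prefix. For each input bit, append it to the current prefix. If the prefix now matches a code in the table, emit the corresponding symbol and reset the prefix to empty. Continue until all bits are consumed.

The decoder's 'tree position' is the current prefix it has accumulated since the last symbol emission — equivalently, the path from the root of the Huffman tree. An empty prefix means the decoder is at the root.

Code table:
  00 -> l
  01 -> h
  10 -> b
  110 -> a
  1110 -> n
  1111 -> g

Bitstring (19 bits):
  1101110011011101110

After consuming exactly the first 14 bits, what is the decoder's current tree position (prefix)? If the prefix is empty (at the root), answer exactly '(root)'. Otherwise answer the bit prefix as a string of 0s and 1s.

Bit 0: prefix='1' (no match yet)
Bit 1: prefix='11' (no match yet)
Bit 2: prefix='110' -> emit 'a', reset
Bit 3: prefix='1' (no match yet)
Bit 4: prefix='11' (no match yet)
Bit 5: prefix='111' (no match yet)
Bit 6: prefix='1110' -> emit 'n', reset
Bit 7: prefix='0' (no match yet)
Bit 8: prefix='01' -> emit 'h', reset
Bit 9: prefix='1' (no match yet)
Bit 10: prefix='10' -> emit 'b', reset
Bit 11: prefix='1' (no match yet)
Bit 12: prefix='11' (no match yet)
Bit 13: prefix='111' (no match yet)

Answer: 111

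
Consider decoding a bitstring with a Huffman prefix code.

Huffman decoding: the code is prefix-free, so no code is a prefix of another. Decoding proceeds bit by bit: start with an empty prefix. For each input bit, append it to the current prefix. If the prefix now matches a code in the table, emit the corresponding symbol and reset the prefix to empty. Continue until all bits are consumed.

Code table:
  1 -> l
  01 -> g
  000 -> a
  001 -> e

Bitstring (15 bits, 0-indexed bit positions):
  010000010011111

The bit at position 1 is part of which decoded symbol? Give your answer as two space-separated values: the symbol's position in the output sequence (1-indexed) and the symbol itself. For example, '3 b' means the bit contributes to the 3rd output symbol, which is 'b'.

Bit 0: prefix='0' (no match yet)
Bit 1: prefix='01' -> emit 'g', reset
Bit 2: prefix='0' (no match yet)
Bit 3: prefix='00' (no match yet)
Bit 4: prefix='000' -> emit 'a', reset
Bit 5: prefix='0' (no match yet)

Answer: 1 g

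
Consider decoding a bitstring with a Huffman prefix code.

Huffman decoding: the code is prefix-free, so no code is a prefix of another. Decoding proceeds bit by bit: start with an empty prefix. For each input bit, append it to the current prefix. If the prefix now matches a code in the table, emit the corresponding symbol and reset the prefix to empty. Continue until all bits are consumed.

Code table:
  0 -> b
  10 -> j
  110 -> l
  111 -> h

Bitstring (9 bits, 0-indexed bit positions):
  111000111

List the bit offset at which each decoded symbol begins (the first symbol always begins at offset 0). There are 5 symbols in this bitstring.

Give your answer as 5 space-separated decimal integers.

Bit 0: prefix='1' (no match yet)
Bit 1: prefix='11' (no match yet)
Bit 2: prefix='111' -> emit 'h', reset
Bit 3: prefix='0' -> emit 'b', reset
Bit 4: prefix='0' -> emit 'b', reset
Bit 5: prefix='0' -> emit 'b', reset
Bit 6: prefix='1' (no match yet)
Bit 7: prefix='11' (no match yet)
Bit 8: prefix='111' -> emit 'h', reset

Answer: 0 3 4 5 6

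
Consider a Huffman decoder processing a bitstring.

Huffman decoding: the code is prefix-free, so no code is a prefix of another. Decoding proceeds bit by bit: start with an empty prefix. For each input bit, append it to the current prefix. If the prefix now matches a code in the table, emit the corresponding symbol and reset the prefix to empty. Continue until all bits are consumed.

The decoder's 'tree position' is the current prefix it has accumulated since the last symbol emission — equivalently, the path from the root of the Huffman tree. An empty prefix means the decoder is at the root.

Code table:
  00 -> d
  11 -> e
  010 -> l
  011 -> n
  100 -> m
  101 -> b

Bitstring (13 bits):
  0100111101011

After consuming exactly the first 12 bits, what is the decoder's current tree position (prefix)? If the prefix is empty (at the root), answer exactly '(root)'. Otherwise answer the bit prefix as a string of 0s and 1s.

Answer: 1

Derivation:
Bit 0: prefix='0' (no match yet)
Bit 1: prefix='01' (no match yet)
Bit 2: prefix='010' -> emit 'l', reset
Bit 3: prefix='0' (no match yet)
Bit 4: prefix='01' (no match yet)
Bit 5: prefix='011' -> emit 'n', reset
Bit 6: prefix='1' (no match yet)
Bit 7: prefix='11' -> emit 'e', reset
Bit 8: prefix='0' (no match yet)
Bit 9: prefix='01' (no match yet)
Bit 10: prefix='010' -> emit 'l', reset
Bit 11: prefix='1' (no match yet)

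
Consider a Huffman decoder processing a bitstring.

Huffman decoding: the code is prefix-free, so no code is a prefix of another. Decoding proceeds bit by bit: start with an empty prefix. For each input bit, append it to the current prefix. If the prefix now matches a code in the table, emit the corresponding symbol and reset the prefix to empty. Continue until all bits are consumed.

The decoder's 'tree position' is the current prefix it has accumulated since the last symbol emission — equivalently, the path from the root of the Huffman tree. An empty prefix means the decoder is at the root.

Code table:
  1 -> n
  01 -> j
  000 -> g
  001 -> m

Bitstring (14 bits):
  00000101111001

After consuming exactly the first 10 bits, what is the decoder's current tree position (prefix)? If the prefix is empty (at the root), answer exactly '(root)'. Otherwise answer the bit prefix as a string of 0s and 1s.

Bit 0: prefix='0' (no match yet)
Bit 1: prefix='00' (no match yet)
Bit 2: prefix='000' -> emit 'g', reset
Bit 3: prefix='0' (no match yet)
Bit 4: prefix='00' (no match yet)
Bit 5: prefix='001' -> emit 'm', reset
Bit 6: prefix='0' (no match yet)
Bit 7: prefix='01' -> emit 'j', reset
Bit 8: prefix='1' -> emit 'n', reset
Bit 9: prefix='1' -> emit 'n', reset

Answer: (root)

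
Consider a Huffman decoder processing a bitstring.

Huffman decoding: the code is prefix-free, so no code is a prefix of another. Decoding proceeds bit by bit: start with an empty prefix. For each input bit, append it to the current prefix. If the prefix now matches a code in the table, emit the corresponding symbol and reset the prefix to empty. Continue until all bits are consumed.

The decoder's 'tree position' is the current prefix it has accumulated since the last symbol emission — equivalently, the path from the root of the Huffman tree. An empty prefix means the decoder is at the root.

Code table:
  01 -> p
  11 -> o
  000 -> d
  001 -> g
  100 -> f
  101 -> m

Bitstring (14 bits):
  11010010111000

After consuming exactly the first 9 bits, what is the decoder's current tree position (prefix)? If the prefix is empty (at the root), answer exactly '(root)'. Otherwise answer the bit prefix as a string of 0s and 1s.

Answer: (root)

Derivation:
Bit 0: prefix='1' (no match yet)
Bit 1: prefix='11' -> emit 'o', reset
Bit 2: prefix='0' (no match yet)
Bit 3: prefix='01' -> emit 'p', reset
Bit 4: prefix='0' (no match yet)
Bit 5: prefix='00' (no match yet)
Bit 6: prefix='001' -> emit 'g', reset
Bit 7: prefix='0' (no match yet)
Bit 8: prefix='01' -> emit 'p', reset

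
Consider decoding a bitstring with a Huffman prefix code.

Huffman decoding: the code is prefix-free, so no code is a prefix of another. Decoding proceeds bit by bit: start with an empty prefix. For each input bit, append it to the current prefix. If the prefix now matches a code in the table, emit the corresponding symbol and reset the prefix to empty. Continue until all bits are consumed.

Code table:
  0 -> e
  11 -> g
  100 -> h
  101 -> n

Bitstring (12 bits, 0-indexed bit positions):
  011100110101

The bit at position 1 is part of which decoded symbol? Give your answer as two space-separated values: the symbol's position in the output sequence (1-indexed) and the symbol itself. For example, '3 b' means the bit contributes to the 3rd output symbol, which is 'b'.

Bit 0: prefix='0' -> emit 'e', reset
Bit 1: prefix='1' (no match yet)
Bit 2: prefix='11' -> emit 'g', reset
Bit 3: prefix='1' (no match yet)
Bit 4: prefix='10' (no match yet)
Bit 5: prefix='100' -> emit 'h', reset

Answer: 2 g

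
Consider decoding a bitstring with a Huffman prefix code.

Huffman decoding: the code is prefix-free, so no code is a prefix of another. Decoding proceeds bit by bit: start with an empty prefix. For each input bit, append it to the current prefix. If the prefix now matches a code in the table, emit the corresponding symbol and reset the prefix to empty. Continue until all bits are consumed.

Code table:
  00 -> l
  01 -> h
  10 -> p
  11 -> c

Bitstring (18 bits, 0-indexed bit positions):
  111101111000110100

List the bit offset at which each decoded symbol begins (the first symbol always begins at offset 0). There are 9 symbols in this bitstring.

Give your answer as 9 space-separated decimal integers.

Bit 0: prefix='1' (no match yet)
Bit 1: prefix='11' -> emit 'c', reset
Bit 2: prefix='1' (no match yet)
Bit 3: prefix='11' -> emit 'c', reset
Bit 4: prefix='0' (no match yet)
Bit 5: prefix='01' -> emit 'h', reset
Bit 6: prefix='1' (no match yet)
Bit 7: prefix='11' -> emit 'c', reset
Bit 8: prefix='1' (no match yet)
Bit 9: prefix='10' -> emit 'p', reset
Bit 10: prefix='0' (no match yet)
Bit 11: prefix='00' -> emit 'l', reset
Bit 12: prefix='1' (no match yet)
Bit 13: prefix='11' -> emit 'c', reset
Bit 14: prefix='0' (no match yet)
Bit 15: prefix='01' -> emit 'h', reset
Bit 16: prefix='0' (no match yet)
Bit 17: prefix='00' -> emit 'l', reset

Answer: 0 2 4 6 8 10 12 14 16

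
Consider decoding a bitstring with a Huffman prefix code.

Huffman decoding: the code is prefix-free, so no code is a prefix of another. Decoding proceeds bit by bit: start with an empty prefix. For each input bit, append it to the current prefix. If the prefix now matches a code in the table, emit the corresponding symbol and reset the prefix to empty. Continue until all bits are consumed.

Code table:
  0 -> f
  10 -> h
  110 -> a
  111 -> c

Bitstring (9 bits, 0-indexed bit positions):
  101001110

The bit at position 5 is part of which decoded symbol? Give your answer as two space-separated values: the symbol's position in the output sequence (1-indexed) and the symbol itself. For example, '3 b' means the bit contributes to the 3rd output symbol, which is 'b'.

Answer: 4 c

Derivation:
Bit 0: prefix='1' (no match yet)
Bit 1: prefix='10' -> emit 'h', reset
Bit 2: prefix='1' (no match yet)
Bit 3: prefix='10' -> emit 'h', reset
Bit 4: prefix='0' -> emit 'f', reset
Bit 5: prefix='1' (no match yet)
Bit 6: prefix='11' (no match yet)
Bit 7: prefix='111' -> emit 'c', reset
Bit 8: prefix='0' -> emit 'f', reset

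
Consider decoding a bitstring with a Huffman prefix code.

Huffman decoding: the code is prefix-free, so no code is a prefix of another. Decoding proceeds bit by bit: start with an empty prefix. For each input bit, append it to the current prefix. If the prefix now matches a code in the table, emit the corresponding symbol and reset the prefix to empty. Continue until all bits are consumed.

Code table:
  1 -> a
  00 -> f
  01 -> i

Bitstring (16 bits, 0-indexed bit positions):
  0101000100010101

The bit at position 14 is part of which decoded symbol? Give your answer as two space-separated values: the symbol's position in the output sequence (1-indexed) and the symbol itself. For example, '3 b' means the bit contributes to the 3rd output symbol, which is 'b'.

Answer: 8 i

Derivation:
Bit 0: prefix='0' (no match yet)
Bit 1: prefix='01' -> emit 'i', reset
Bit 2: prefix='0' (no match yet)
Bit 3: prefix='01' -> emit 'i', reset
Bit 4: prefix='0' (no match yet)
Bit 5: prefix='00' -> emit 'f', reset
Bit 6: prefix='0' (no match yet)
Bit 7: prefix='01' -> emit 'i', reset
Bit 8: prefix='0' (no match yet)
Bit 9: prefix='00' -> emit 'f', reset
Bit 10: prefix='0' (no match yet)
Bit 11: prefix='01' -> emit 'i', reset
Bit 12: prefix='0' (no match yet)
Bit 13: prefix='01' -> emit 'i', reset
Bit 14: prefix='0' (no match yet)
Bit 15: prefix='01' -> emit 'i', reset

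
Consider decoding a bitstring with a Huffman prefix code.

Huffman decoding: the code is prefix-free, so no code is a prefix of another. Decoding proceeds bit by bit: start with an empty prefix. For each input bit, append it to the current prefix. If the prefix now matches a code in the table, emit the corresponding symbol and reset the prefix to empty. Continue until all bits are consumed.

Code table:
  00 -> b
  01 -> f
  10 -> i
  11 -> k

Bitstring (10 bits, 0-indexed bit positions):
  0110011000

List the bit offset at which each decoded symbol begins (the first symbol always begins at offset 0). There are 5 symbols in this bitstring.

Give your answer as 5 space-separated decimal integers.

Bit 0: prefix='0' (no match yet)
Bit 1: prefix='01' -> emit 'f', reset
Bit 2: prefix='1' (no match yet)
Bit 3: prefix='10' -> emit 'i', reset
Bit 4: prefix='0' (no match yet)
Bit 5: prefix='01' -> emit 'f', reset
Bit 6: prefix='1' (no match yet)
Bit 7: prefix='10' -> emit 'i', reset
Bit 8: prefix='0' (no match yet)
Bit 9: prefix='00' -> emit 'b', reset

Answer: 0 2 4 6 8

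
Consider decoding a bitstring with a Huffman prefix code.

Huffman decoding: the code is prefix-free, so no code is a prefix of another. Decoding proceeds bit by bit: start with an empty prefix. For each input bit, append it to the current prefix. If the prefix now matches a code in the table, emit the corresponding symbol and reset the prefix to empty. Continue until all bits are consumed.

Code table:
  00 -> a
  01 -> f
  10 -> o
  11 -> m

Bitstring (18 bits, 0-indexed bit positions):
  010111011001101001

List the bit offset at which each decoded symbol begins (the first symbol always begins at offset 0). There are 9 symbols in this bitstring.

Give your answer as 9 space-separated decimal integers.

Answer: 0 2 4 6 8 10 12 14 16

Derivation:
Bit 0: prefix='0' (no match yet)
Bit 1: prefix='01' -> emit 'f', reset
Bit 2: prefix='0' (no match yet)
Bit 3: prefix='01' -> emit 'f', reset
Bit 4: prefix='1' (no match yet)
Bit 5: prefix='11' -> emit 'm', reset
Bit 6: prefix='0' (no match yet)
Bit 7: prefix='01' -> emit 'f', reset
Bit 8: prefix='1' (no match yet)
Bit 9: prefix='10' -> emit 'o', reset
Bit 10: prefix='0' (no match yet)
Bit 11: prefix='01' -> emit 'f', reset
Bit 12: prefix='1' (no match yet)
Bit 13: prefix='10' -> emit 'o', reset
Bit 14: prefix='1' (no match yet)
Bit 15: prefix='10' -> emit 'o', reset
Bit 16: prefix='0' (no match yet)
Bit 17: prefix='01' -> emit 'f', reset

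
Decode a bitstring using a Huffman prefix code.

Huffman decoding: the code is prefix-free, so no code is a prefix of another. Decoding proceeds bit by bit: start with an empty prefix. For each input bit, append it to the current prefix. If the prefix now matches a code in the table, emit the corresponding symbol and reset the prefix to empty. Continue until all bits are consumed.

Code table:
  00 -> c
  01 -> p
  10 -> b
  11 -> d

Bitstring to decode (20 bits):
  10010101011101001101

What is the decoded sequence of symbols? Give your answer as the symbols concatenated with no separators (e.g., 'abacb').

Answer: bppppdpcdp

Derivation:
Bit 0: prefix='1' (no match yet)
Bit 1: prefix='10' -> emit 'b', reset
Bit 2: prefix='0' (no match yet)
Bit 3: prefix='01' -> emit 'p', reset
Bit 4: prefix='0' (no match yet)
Bit 5: prefix='01' -> emit 'p', reset
Bit 6: prefix='0' (no match yet)
Bit 7: prefix='01' -> emit 'p', reset
Bit 8: prefix='0' (no match yet)
Bit 9: prefix='01' -> emit 'p', reset
Bit 10: prefix='1' (no match yet)
Bit 11: prefix='11' -> emit 'd', reset
Bit 12: prefix='0' (no match yet)
Bit 13: prefix='01' -> emit 'p', reset
Bit 14: prefix='0' (no match yet)
Bit 15: prefix='00' -> emit 'c', reset
Bit 16: prefix='1' (no match yet)
Bit 17: prefix='11' -> emit 'd', reset
Bit 18: prefix='0' (no match yet)
Bit 19: prefix='01' -> emit 'p', reset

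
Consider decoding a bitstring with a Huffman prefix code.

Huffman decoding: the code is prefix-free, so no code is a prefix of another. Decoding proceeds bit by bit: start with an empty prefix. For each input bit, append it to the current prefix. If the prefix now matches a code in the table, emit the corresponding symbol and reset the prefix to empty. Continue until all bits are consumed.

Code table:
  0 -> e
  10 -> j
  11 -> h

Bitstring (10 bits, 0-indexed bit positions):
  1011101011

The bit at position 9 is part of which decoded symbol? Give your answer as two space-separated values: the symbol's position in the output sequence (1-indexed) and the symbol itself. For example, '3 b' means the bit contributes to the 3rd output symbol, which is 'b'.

Answer: 5 h

Derivation:
Bit 0: prefix='1' (no match yet)
Bit 1: prefix='10' -> emit 'j', reset
Bit 2: prefix='1' (no match yet)
Bit 3: prefix='11' -> emit 'h', reset
Bit 4: prefix='1' (no match yet)
Bit 5: prefix='10' -> emit 'j', reset
Bit 6: prefix='1' (no match yet)
Bit 7: prefix='10' -> emit 'j', reset
Bit 8: prefix='1' (no match yet)
Bit 9: prefix='11' -> emit 'h', reset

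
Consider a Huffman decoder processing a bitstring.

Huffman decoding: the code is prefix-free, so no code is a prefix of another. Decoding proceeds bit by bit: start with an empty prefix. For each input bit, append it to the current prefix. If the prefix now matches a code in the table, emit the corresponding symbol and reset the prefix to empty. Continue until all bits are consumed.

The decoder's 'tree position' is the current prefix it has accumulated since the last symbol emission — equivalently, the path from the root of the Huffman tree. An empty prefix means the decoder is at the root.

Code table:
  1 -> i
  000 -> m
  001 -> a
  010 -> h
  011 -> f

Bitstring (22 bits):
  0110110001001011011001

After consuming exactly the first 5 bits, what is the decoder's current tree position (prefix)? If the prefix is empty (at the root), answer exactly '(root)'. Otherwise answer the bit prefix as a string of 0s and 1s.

Answer: 01

Derivation:
Bit 0: prefix='0' (no match yet)
Bit 1: prefix='01' (no match yet)
Bit 2: prefix='011' -> emit 'f', reset
Bit 3: prefix='0' (no match yet)
Bit 4: prefix='01' (no match yet)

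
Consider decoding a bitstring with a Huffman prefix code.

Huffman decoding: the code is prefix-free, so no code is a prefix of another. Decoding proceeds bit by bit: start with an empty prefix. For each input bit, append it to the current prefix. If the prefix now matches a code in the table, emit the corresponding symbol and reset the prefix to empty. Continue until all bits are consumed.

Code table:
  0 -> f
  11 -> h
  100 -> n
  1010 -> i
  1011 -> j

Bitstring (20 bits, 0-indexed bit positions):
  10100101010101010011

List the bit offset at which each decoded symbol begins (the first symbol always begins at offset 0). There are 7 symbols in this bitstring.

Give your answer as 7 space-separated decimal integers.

Answer: 0 4 5 9 13 17 18

Derivation:
Bit 0: prefix='1' (no match yet)
Bit 1: prefix='10' (no match yet)
Bit 2: prefix='101' (no match yet)
Bit 3: prefix='1010' -> emit 'i', reset
Bit 4: prefix='0' -> emit 'f', reset
Bit 5: prefix='1' (no match yet)
Bit 6: prefix='10' (no match yet)
Bit 7: prefix='101' (no match yet)
Bit 8: prefix='1010' -> emit 'i', reset
Bit 9: prefix='1' (no match yet)
Bit 10: prefix='10' (no match yet)
Bit 11: prefix='101' (no match yet)
Bit 12: prefix='1010' -> emit 'i', reset
Bit 13: prefix='1' (no match yet)
Bit 14: prefix='10' (no match yet)
Bit 15: prefix='101' (no match yet)
Bit 16: prefix='1010' -> emit 'i', reset
Bit 17: prefix='0' -> emit 'f', reset
Bit 18: prefix='1' (no match yet)
Bit 19: prefix='11' -> emit 'h', reset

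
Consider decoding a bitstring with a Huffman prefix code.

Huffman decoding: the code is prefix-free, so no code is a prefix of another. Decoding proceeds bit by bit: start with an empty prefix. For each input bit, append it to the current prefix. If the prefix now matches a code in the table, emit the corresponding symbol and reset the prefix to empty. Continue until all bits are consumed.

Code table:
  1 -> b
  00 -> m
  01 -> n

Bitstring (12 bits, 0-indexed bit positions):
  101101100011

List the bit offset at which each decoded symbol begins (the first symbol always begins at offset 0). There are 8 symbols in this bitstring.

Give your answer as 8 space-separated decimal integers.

Bit 0: prefix='1' -> emit 'b', reset
Bit 1: prefix='0' (no match yet)
Bit 2: prefix='01' -> emit 'n', reset
Bit 3: prefix='1' -> emit 'b', reset
Bit 4: prefix='0' (no match yet)
Bit 5: prefix='01' -> emit 'n', reset
Bit 6: prefix='1' -> emit 'b', reset
Bit 7: prefix='0' (no match yet)
Bit 8: prefix='00' -> emit 'm', reset
Bit 9: prefix='0' (no match yet)
Bit 10: prefix='01' -> emit 'n', reset
Bit 11: prefix='1' -> emit 'b', reset

Answer: 0 1 3 4 6 7 9 11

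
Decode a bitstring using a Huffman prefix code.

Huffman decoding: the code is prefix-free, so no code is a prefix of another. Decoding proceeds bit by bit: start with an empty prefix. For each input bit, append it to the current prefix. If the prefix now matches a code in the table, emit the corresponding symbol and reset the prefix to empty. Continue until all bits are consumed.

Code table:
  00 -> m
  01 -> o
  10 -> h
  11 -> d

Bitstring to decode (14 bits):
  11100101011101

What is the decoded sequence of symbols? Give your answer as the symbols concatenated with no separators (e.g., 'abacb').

Bit 0: prefix='1' (no match yet)
Bit 1: prefix='11' -> emit 'd', reset
Bit 2: prefix='1' (no match yet)
Bit 3: prefix='10' -> emit 'h', reset
Bit 4: prefix='0' (no match yet)
Bit 5: prefix='01' -> emit 'o', reset
Bit 6: prefix='0' (no match yet)
Bit 7: prefix='01' -> emit 'o', reset
Bit 8: prefix='0' (no match yet)
Bit 9: prefix='01' -> emit 'o', reset
Bit 10: prefix='1' (no match yet)
Bit 11: prefix='11' -> emit 'd', reset
Bit 12: prefix='0' (no match yet)
Bit 13: prefix='01' -> emit 'o', reset

Answer: dhooodo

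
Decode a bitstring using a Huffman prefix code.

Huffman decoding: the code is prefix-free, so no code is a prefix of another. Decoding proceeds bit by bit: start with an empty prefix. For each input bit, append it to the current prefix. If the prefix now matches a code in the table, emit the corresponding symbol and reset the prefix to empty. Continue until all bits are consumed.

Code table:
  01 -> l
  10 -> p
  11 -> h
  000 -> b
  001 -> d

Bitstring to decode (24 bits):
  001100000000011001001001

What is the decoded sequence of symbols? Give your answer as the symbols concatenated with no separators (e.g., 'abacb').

Bit 0: prefix='0' (no match yet)
Bit 1: prefix='00' (no match yet)
Bit 2: prefix='001' -> emit 'd', reset
Bit 3: prefix='1' (no match yet)
Bit 4: prefix='10' -> emit 'p', reset
Bit 5: prefix='0' (no match yet)
Bit 6: prefix='00' (no match yet)
Bit 7: prefix='000' -> emit 'b', reset
Bit 8: prefix='0' (no match yet)
Bit 9: prefix='00' (no match yet)
Bit 10: prefix='000' -> emit 'b', reset
Bit 11: prefix='0' (no match yet)
Bit 12: prefix='00' (no match yet)
Bit 13: prefix='001' -> emit 'd', reset
Bit 14: prefix='1' (no match yet)
Bit 15: prefix='10' -> emit 'p', reset
Bit 16: prefix='0' (no match yet)
Bit 17: prefix='01' -> emit 'l', reset
Bit 18: prefix='0' (no match yet)
Bit 19: prefix='00' (no match yet)
Bit 20: prefix='001' -> emit 'd', reset
Bit 21: prefix='0' (no match yet)
Bit 22: prefix='00' (no match yet)
Bit 23: prefix='001' -> emit 'd', reset

Answer: dpbbdpldd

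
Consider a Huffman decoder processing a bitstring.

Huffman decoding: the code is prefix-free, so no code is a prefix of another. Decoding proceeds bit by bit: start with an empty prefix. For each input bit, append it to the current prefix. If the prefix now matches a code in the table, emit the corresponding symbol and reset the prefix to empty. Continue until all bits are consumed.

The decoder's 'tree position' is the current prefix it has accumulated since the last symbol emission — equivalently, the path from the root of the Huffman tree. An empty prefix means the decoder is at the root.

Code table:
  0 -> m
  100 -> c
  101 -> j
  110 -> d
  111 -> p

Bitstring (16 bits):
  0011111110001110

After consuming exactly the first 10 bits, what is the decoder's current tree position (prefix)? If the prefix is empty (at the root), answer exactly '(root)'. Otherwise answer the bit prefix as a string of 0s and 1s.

Bit 0: prefix='0' -> emit 'm', reset
Bit 1: prefix='0' -> emit 'm', reset
Bit 2: prefix='1' (no match yet)
Bit 3: prefix='11' (no match yet)
Bit 4: prefix='111' -> emit 'p', reset
Bit 5: prefix='1' (no match yet)
Bit 6: prefix='11' (no match yet)
Bit 7: prefix='111' -> emit 'p', reset
Bit 8: prefix='1' (no match yet)
Bit 9: prefix='10' (no match yet)

Answer: 10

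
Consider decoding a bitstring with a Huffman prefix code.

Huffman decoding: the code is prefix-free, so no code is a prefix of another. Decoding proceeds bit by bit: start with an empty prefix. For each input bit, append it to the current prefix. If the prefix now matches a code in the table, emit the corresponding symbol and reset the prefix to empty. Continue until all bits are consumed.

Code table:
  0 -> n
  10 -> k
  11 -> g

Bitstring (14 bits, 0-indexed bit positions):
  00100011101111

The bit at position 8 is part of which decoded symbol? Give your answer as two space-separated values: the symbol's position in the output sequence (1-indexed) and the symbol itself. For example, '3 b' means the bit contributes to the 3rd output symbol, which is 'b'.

Answer: 7 k

Derivation:
Bit 0: prefix='0' -> emit 'n', reset
Bit 1: prefix='0' -> emit 'n', reset
Bit 2: prefix='1' (no match yet)
Bit 3: prefix='10' -> emit 'k', reset
Bit 4: prefix='0' -> emit 'n', reset
Bit 5: prefix='0' -> emit 'n', reset
Bit 6: prefix='1' (no match yet)
Bit 7: prefix='11' -> emit 'g', reset
Bit 8: prefix='1' (no match yet)
Bit 9: prefix='10' -> emit 'k', reset
Bit 10: prefix='1' (no match yet)
Bit 11: prefix='11' -> emit 'g', reset
Bit 12: prefix='1' (no match yet)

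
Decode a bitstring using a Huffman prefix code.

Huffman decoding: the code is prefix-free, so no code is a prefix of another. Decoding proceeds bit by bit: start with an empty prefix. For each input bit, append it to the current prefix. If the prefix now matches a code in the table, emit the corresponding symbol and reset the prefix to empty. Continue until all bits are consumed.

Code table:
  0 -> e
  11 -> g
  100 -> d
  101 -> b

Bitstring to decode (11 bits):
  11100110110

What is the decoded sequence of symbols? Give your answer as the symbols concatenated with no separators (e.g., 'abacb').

Answer: gdgege

Derivation:
Bit 0: prefix='1' (no match yet)
Bit 1: prefix='11' -> emit 'g', reset
Bit 2: prefix='1' (no match yet)
Bit 3: prefix='10' (no match yet)
Bit 4: prefix='100' -> emit 'd', reset
Bit 5: prefix='1' (no match yet)
Bit 6: prefix='11' -> emit 'g', reset
Bit 7: prefix='0' -> emit 'e', reset
Bit 8: prefix='1' (no match yet)
Bit 9: prefix='11' -> emit 'g', reset
Bit 10: prefix='0' -> emit 'e', reset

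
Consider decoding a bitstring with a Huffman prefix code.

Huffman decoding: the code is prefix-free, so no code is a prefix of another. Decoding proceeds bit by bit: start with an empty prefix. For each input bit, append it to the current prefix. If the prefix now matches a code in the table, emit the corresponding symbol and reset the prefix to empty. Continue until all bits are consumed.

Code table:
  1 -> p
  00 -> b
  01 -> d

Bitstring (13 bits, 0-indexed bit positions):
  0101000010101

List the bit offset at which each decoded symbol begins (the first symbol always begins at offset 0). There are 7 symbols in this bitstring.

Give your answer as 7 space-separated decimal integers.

Bit 0: prefix='0' (no match yet)
Bit 1: prefix='01' -> emit 'd', reset
Bit 2: prefix='0' (no match yet)
Bit 3: prefix='01' -> emit 'd', reset
Bit 4: prefix='0' (no match yet)
Bit 5: prefix='00' -> emit 'b', reset
Bit 6: prefix='0' (no match yet)
Bit 7: prefix='00' -> emit 'b', reset
Bit 8: prefix='1' -> emit 'p', reset
Bit 9: prefix='0' (no match yet)
Bit 10: prefix='01' -> emit 'd', reset
Bit 11: prefix='0' (no match yet)
Bit 12: prefix='01' -> emit 'd', reset

Answer: 0 2 4 6 8 9 11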